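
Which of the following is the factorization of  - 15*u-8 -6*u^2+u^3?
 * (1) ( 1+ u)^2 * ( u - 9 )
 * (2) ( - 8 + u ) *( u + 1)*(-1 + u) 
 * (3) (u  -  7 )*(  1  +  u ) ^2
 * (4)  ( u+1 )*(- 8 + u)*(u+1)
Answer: 4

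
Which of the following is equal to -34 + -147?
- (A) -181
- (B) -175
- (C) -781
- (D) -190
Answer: A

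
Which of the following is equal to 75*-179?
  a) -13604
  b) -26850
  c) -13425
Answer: c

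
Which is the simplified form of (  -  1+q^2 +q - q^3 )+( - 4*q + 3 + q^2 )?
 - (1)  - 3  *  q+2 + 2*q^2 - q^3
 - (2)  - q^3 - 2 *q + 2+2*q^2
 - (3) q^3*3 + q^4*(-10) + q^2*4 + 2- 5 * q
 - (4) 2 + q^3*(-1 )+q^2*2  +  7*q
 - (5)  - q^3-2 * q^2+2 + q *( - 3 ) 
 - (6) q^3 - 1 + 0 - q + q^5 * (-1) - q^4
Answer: 1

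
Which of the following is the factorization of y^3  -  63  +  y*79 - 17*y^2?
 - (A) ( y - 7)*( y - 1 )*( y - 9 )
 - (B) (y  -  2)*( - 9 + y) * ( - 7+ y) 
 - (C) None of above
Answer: A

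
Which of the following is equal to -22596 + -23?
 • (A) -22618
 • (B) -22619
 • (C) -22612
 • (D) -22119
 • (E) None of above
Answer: B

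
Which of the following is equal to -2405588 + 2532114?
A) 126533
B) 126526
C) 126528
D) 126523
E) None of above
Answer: B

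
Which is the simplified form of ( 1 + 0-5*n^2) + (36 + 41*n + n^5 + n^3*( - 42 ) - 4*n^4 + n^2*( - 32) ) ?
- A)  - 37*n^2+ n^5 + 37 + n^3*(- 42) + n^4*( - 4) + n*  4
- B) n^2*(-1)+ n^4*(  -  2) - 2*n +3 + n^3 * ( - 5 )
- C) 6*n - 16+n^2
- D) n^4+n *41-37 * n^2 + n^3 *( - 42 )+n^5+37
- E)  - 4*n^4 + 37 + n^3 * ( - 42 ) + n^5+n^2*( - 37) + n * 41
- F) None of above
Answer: E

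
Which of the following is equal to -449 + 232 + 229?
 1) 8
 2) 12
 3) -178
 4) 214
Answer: 2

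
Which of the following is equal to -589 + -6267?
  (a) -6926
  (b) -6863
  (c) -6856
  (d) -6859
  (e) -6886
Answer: c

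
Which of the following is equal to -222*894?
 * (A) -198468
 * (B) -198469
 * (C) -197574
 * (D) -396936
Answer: A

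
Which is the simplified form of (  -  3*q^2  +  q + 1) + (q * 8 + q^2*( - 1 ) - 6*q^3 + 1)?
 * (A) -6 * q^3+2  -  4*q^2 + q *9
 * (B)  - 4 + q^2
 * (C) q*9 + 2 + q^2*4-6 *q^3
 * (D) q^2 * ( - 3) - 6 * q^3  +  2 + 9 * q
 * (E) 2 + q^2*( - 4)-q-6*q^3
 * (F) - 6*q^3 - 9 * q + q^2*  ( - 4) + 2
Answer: A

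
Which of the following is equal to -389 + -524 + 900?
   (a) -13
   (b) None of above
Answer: a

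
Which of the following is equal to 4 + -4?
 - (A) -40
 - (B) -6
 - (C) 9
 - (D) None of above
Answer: D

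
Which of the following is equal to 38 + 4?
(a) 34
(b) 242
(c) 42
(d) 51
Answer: c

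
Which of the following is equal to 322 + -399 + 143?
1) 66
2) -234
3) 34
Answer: 1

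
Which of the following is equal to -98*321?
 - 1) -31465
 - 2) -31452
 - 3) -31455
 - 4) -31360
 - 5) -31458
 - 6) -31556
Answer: 5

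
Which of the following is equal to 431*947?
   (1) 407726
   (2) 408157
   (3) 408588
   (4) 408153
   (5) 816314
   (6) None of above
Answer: 2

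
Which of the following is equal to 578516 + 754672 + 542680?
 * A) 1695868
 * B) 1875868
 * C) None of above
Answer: B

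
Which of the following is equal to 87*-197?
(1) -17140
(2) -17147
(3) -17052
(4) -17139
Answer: 4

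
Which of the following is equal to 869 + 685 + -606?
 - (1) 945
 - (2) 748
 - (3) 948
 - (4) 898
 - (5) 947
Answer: 3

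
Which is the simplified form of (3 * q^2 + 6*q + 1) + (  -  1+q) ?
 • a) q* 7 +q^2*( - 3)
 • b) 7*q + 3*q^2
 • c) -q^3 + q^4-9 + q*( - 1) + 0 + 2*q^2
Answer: b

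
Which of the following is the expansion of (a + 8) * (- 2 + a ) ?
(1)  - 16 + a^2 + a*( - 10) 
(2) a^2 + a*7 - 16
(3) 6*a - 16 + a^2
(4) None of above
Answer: 3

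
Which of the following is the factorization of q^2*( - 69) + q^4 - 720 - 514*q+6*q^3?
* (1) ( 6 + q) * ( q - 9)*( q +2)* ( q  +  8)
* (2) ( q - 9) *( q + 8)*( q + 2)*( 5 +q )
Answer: 2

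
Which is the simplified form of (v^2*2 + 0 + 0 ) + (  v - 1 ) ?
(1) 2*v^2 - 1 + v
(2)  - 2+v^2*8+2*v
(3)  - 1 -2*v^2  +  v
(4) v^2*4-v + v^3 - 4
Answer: 1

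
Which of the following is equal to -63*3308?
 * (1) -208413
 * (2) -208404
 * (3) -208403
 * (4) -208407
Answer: 2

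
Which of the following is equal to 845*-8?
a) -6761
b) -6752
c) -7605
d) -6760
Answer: d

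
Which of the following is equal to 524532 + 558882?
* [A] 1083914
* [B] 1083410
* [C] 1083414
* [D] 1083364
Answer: C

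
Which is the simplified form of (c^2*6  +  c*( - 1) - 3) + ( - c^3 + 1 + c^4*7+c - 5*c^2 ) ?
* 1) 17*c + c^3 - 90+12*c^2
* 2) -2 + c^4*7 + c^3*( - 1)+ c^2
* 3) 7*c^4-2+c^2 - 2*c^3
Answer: 2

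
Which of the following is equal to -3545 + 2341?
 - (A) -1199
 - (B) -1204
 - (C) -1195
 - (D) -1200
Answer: B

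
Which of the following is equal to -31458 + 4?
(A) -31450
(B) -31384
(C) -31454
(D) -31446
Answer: C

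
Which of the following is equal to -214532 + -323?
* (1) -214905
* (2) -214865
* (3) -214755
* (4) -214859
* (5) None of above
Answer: 5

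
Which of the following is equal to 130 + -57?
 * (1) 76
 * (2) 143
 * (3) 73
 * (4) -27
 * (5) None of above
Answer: 3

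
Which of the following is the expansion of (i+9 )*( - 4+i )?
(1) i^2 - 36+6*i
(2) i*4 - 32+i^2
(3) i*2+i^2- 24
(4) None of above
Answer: 4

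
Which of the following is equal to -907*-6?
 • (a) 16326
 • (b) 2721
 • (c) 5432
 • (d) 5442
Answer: d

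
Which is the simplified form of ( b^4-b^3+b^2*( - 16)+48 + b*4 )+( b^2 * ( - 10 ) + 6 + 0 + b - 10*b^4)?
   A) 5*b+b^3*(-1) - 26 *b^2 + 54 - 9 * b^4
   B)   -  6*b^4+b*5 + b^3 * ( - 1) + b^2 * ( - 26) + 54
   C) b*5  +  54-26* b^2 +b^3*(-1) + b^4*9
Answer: A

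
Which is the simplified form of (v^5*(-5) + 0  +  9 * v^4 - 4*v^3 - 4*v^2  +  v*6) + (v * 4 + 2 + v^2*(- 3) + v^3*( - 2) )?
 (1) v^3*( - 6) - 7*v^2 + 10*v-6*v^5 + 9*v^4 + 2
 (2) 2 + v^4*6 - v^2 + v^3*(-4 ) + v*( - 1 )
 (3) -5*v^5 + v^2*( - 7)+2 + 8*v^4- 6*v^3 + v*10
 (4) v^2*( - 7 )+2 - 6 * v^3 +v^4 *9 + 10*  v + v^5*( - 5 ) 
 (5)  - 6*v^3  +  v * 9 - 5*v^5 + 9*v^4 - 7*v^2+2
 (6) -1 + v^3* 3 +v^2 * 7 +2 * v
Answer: 4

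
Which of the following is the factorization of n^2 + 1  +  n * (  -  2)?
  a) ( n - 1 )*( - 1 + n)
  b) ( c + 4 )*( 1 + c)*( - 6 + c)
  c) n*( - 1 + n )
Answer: a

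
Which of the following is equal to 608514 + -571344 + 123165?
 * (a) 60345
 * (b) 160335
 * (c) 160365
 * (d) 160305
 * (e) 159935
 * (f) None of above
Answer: b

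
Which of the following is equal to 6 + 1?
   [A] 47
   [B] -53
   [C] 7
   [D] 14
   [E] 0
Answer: C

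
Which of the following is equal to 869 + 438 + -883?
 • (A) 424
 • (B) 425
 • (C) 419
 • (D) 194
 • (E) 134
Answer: A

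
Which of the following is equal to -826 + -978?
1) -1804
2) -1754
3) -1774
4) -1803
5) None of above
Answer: 1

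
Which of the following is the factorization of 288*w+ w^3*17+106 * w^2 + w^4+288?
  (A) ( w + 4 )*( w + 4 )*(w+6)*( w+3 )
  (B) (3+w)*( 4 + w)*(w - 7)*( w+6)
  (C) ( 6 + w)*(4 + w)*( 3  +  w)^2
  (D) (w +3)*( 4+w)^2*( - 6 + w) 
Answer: A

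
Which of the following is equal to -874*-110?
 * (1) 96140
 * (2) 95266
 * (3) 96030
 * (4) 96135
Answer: 1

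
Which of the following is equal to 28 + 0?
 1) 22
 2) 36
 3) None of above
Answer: 3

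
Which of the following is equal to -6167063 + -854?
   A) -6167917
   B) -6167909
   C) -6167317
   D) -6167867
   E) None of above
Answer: A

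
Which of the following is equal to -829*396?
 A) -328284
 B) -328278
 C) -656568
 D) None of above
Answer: A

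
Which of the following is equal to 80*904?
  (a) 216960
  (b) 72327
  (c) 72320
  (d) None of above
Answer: c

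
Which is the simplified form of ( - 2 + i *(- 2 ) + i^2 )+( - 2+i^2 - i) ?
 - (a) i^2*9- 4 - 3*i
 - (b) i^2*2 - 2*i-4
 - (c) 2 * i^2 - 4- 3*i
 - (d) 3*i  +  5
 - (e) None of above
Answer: c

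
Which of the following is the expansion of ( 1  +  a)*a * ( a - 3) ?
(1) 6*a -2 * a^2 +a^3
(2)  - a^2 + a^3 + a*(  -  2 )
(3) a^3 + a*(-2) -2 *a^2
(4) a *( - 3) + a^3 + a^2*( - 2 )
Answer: 4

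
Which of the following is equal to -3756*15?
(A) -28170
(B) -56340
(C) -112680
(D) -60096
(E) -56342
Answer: B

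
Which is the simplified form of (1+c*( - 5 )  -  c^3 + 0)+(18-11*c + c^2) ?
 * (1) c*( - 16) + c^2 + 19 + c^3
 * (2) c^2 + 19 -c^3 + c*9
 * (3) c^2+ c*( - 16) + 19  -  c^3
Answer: 3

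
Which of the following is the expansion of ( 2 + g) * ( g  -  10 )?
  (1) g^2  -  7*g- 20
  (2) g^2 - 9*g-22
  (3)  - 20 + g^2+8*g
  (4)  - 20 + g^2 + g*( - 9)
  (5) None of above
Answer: 5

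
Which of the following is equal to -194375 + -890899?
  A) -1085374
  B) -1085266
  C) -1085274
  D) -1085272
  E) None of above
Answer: C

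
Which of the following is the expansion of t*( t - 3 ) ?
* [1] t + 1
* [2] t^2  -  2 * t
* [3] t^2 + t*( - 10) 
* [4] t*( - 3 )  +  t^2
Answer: 4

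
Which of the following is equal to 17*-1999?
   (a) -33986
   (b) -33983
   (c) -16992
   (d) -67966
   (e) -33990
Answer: b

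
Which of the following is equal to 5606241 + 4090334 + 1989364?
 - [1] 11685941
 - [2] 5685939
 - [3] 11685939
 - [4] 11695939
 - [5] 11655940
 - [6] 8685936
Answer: 3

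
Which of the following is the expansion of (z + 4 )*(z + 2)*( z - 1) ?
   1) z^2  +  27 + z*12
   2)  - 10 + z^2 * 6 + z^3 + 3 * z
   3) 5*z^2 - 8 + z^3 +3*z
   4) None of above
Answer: 4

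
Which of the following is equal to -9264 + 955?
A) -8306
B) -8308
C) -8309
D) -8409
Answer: C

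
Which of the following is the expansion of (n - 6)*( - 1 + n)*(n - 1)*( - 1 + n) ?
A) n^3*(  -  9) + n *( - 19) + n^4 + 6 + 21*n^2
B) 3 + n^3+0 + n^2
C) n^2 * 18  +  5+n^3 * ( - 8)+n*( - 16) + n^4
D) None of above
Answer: A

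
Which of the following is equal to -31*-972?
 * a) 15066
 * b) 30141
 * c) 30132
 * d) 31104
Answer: c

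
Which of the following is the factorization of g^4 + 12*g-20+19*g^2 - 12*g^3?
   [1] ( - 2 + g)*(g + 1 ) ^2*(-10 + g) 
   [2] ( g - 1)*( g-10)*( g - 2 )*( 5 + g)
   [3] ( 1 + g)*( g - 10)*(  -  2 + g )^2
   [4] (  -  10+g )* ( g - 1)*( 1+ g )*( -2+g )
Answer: 4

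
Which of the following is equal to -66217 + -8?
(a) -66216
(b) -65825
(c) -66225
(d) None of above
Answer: c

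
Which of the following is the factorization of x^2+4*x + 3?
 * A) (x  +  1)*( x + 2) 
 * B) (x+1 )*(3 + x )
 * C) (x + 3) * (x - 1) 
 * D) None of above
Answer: B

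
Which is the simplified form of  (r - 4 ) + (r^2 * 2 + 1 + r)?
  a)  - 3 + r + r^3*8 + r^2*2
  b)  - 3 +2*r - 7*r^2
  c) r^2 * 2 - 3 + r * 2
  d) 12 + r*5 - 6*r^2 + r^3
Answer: c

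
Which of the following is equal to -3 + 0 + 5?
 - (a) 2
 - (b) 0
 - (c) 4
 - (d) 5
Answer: a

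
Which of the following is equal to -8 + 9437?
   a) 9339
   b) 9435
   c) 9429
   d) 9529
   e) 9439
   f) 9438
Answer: c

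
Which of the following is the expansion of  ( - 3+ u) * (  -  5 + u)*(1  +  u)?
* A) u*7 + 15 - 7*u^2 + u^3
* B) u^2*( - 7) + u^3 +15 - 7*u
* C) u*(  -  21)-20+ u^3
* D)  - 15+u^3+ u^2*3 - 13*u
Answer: A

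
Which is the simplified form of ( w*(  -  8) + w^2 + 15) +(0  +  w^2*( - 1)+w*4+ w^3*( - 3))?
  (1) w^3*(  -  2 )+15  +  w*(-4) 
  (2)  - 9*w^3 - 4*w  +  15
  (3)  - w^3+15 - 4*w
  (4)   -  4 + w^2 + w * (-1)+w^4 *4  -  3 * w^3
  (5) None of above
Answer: 5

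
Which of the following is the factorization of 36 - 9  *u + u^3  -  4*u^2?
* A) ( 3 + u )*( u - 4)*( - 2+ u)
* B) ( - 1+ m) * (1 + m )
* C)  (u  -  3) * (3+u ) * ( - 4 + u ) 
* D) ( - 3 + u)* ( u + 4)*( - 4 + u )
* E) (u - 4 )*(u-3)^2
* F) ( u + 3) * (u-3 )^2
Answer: C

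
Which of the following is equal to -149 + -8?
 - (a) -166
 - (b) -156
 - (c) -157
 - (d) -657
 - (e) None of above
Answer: c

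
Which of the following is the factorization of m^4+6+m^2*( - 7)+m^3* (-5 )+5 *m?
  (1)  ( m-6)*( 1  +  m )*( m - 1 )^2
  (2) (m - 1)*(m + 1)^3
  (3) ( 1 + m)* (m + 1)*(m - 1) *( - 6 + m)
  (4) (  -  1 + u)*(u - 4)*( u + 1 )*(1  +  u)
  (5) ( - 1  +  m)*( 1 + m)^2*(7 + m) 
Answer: 3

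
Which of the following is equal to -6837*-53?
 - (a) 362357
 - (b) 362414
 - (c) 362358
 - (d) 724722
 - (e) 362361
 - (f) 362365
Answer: e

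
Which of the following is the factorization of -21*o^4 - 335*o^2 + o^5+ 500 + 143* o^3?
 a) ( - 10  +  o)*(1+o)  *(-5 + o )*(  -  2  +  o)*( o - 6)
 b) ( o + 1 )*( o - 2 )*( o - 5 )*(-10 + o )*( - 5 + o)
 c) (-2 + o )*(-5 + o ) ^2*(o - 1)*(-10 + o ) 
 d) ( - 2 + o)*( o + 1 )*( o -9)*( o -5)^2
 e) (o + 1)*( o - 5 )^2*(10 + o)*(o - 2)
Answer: b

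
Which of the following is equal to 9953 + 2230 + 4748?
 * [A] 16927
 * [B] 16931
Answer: B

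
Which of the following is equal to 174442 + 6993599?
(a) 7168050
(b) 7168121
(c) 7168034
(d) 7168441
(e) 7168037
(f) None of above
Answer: f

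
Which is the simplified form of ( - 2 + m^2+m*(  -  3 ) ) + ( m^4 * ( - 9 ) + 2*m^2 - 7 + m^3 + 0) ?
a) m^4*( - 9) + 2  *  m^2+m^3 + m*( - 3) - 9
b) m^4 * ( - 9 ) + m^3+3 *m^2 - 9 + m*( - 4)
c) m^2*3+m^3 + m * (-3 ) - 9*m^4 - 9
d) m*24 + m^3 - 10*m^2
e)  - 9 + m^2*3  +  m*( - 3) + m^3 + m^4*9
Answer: c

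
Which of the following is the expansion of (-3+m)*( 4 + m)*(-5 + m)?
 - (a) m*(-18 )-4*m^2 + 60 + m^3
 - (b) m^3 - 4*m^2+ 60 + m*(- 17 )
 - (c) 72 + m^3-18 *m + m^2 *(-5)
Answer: b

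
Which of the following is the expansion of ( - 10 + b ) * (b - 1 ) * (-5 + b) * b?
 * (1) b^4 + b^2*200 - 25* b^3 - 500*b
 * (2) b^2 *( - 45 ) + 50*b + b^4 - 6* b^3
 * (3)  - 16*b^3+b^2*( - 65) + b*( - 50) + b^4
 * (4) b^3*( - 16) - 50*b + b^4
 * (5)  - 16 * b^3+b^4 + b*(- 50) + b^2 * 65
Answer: 5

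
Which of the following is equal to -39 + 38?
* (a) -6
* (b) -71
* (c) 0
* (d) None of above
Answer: d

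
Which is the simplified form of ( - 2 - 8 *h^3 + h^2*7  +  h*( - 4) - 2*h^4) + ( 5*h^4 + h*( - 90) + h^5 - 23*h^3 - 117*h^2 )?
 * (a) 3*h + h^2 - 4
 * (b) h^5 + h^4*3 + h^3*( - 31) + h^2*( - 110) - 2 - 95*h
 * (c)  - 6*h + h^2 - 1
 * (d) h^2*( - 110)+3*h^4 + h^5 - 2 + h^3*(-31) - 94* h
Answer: d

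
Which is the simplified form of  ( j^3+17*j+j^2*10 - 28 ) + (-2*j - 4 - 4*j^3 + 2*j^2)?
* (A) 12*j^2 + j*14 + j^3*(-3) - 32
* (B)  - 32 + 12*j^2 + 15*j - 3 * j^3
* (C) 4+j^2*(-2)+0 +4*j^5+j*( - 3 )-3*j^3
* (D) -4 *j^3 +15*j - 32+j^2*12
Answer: B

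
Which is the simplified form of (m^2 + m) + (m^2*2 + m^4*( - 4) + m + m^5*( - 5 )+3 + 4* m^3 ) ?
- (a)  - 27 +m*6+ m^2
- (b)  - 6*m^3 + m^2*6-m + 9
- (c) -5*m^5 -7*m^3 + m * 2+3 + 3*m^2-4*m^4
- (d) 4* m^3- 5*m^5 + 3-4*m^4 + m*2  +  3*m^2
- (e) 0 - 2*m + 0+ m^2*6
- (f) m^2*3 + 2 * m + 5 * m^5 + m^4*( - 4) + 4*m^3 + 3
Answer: d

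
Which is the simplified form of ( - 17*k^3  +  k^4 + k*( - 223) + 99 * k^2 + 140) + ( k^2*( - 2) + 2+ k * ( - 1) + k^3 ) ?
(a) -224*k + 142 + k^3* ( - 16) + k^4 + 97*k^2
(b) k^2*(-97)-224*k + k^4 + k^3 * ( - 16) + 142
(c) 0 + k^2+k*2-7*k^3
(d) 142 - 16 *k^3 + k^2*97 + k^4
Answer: a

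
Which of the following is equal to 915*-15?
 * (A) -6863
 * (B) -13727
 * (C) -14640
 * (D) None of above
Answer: D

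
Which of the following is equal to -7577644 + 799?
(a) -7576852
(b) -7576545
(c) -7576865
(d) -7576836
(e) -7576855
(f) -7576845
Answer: f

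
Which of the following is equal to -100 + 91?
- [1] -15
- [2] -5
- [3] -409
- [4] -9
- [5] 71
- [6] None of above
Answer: 4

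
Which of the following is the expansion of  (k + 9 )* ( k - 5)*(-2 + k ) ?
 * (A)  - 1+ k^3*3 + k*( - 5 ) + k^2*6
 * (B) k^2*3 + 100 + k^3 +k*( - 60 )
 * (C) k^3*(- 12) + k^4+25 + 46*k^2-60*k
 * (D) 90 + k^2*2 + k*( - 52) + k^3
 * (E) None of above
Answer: E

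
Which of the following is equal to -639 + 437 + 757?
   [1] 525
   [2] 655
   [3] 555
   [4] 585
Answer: 3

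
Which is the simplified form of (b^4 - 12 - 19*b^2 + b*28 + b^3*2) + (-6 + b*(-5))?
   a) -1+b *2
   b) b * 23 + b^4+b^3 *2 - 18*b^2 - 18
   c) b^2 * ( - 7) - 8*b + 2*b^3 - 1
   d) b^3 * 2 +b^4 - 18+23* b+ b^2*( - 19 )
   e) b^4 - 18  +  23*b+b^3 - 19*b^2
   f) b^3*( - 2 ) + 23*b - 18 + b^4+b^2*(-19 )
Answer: d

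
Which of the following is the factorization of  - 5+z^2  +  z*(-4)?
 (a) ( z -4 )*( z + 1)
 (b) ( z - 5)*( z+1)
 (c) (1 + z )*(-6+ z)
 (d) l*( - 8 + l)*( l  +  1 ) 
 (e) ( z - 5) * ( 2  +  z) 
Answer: b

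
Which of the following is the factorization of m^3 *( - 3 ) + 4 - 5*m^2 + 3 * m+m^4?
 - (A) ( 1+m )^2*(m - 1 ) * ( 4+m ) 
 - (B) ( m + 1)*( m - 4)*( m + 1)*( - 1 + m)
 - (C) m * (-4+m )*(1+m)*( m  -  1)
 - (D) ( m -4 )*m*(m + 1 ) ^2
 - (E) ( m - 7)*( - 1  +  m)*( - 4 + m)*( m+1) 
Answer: B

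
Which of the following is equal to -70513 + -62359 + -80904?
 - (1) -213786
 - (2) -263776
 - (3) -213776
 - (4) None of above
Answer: 3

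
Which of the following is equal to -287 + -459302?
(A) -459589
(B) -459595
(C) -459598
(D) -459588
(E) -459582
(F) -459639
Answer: A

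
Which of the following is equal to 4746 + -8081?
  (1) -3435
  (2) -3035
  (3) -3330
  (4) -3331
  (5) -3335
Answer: 5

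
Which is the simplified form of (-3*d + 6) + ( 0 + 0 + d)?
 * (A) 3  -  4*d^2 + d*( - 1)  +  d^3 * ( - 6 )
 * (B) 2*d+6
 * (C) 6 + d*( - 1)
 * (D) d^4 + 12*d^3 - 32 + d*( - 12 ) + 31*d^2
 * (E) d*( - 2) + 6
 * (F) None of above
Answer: E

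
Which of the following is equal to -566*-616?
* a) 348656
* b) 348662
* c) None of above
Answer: a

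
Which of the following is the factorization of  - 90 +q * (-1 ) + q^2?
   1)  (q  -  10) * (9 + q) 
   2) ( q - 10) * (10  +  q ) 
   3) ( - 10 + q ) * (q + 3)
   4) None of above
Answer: 1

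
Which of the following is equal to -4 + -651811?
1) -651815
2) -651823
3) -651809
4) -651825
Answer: 1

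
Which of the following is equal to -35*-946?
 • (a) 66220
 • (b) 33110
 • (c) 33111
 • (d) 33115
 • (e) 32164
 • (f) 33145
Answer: b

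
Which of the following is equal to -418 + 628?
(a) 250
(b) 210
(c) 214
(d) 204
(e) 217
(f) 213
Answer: b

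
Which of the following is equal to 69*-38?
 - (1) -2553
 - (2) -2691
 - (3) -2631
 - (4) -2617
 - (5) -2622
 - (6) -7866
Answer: 5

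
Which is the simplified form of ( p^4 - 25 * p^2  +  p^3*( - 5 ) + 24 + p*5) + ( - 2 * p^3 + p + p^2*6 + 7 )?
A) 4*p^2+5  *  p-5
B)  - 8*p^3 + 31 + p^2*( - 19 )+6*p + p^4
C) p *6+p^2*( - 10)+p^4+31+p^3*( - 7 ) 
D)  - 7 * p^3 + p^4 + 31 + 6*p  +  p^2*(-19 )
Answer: D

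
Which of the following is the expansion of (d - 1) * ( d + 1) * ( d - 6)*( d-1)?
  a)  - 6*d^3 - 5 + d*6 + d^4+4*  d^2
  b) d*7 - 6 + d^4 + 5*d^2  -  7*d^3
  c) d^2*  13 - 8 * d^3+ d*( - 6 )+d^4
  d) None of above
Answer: b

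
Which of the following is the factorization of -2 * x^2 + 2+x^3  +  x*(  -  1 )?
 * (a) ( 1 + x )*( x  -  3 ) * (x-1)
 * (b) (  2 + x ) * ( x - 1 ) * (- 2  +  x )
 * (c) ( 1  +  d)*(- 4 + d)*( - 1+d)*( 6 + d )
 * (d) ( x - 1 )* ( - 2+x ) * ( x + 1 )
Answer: d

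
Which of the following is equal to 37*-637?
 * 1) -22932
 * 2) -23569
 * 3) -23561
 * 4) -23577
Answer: 2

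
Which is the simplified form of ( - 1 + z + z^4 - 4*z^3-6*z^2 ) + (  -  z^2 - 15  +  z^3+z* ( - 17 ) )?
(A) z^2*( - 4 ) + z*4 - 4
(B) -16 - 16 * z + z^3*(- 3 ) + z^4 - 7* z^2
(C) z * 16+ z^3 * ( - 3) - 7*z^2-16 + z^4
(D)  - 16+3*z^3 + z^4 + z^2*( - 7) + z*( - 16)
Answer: B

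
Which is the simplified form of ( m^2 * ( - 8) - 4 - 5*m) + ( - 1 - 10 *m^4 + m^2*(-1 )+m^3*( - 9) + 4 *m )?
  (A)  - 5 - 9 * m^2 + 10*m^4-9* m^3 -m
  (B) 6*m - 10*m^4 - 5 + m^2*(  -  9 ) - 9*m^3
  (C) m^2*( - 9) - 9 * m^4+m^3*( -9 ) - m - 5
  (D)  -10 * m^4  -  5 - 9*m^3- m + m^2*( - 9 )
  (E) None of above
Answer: D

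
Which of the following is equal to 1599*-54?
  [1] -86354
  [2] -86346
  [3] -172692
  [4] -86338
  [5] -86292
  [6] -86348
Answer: 2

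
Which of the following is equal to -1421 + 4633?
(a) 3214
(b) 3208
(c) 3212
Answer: c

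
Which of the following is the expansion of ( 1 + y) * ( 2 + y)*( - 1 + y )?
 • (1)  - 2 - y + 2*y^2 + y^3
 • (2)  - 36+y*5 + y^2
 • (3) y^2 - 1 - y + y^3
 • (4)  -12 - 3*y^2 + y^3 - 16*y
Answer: 1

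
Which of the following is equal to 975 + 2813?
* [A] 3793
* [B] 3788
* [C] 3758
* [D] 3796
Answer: B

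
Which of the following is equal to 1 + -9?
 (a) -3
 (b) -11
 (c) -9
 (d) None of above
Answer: d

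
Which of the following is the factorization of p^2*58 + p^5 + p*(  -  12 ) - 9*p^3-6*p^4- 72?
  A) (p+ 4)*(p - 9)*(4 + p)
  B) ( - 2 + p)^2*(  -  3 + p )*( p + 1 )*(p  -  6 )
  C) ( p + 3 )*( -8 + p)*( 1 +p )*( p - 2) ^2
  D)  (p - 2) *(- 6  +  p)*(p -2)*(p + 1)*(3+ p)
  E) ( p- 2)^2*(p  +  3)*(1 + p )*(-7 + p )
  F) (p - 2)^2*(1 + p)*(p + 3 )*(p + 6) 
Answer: D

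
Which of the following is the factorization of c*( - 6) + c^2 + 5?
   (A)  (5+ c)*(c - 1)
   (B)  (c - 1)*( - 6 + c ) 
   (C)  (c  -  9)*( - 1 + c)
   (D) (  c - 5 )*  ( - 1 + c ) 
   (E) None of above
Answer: D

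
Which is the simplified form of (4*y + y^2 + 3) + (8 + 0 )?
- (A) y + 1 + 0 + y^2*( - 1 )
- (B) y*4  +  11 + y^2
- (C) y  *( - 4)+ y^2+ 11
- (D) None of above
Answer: B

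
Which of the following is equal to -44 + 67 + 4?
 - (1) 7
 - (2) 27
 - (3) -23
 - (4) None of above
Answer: 2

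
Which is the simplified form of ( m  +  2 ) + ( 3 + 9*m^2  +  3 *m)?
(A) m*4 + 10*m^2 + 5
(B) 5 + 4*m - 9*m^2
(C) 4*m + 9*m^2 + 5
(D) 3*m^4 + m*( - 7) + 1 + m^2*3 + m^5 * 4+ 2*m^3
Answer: C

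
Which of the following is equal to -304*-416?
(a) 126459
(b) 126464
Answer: b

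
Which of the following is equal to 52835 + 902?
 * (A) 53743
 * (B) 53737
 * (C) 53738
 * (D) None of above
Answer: B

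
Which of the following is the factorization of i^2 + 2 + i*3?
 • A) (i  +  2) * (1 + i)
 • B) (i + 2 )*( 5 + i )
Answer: A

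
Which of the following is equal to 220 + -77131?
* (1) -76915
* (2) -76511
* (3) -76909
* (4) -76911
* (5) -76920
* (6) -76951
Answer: 4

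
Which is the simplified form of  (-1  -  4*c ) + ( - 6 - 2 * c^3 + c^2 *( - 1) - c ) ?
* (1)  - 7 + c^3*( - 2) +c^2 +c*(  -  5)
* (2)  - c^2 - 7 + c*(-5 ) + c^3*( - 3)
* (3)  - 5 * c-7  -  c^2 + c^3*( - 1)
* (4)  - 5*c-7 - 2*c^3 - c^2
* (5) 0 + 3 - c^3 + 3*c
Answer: 4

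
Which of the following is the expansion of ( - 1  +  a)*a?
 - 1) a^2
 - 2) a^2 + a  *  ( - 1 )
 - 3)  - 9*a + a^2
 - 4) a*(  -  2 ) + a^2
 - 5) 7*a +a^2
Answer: 2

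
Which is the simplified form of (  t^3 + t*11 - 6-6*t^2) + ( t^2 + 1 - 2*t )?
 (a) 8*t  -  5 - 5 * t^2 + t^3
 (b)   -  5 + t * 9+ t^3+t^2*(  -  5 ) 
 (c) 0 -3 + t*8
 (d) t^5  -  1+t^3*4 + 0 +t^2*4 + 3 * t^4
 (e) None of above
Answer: b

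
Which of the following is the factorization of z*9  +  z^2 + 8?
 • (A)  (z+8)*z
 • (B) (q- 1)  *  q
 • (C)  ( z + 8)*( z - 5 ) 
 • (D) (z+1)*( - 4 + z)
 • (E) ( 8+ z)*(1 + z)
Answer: E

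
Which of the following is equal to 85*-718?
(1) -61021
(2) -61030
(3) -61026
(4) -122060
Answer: 2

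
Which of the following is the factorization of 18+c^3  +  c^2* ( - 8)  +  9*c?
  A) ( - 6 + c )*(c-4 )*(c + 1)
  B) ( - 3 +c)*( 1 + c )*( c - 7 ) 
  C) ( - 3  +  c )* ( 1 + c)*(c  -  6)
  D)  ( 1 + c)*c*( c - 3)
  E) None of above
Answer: C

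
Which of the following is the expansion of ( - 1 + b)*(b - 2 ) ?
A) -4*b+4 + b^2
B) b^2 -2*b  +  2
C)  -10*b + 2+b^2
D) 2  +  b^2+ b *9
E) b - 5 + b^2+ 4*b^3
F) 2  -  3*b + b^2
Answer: F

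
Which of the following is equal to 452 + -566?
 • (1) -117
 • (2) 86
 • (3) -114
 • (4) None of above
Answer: 3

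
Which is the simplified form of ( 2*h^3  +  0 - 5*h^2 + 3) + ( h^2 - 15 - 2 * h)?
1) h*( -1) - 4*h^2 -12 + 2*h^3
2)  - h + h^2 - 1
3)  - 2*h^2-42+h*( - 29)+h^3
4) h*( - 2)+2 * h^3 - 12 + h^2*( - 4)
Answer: 4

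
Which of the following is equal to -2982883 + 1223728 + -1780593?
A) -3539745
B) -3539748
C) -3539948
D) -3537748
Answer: B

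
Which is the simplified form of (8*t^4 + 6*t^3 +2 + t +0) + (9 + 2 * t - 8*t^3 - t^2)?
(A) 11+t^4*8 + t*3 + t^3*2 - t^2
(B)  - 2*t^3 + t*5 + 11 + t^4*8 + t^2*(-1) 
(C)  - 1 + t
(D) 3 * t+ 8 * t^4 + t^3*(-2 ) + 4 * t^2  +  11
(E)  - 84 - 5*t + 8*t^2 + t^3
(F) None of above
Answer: F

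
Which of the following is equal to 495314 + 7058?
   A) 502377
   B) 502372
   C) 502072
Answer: B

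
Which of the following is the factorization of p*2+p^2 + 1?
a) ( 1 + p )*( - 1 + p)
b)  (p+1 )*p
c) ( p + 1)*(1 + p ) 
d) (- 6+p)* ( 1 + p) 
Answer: c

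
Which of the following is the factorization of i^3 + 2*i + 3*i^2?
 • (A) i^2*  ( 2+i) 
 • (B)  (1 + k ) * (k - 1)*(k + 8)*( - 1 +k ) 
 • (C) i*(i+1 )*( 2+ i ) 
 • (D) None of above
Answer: C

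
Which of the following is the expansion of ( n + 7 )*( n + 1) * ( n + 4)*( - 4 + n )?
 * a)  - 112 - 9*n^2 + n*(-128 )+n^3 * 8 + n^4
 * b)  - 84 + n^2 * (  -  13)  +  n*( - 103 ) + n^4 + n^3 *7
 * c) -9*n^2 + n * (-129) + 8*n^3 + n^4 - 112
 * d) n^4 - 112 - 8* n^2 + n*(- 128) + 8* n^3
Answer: a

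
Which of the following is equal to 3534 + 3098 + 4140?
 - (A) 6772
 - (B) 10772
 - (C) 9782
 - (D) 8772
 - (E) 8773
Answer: B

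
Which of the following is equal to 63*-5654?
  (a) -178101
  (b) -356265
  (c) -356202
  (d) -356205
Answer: c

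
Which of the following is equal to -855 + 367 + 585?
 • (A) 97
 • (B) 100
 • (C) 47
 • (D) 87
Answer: A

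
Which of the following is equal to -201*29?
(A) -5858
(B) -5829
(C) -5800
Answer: B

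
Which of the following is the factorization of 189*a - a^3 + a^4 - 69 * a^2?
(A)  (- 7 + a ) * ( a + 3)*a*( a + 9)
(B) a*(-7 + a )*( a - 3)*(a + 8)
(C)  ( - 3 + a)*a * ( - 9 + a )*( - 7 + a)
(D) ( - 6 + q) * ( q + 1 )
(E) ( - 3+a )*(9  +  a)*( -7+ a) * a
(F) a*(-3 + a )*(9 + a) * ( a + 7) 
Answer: E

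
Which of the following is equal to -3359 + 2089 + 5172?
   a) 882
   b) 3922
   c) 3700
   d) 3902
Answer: d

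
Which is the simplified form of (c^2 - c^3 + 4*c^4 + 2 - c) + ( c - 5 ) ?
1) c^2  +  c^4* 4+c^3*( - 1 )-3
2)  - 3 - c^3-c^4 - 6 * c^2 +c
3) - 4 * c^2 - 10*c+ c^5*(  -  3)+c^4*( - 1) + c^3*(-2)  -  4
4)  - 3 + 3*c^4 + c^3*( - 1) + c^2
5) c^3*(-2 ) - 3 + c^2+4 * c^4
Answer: 1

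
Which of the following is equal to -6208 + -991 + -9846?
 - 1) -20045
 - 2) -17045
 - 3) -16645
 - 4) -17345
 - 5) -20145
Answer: 2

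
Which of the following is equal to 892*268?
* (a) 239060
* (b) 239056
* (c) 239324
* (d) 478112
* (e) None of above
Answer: b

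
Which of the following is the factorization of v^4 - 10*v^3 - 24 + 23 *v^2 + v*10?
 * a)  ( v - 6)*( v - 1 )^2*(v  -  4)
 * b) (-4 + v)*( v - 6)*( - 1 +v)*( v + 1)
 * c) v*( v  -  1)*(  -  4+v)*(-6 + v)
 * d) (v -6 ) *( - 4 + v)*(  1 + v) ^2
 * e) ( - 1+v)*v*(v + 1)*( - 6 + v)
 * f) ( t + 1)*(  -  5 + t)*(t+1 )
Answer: b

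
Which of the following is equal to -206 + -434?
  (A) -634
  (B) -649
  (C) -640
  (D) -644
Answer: C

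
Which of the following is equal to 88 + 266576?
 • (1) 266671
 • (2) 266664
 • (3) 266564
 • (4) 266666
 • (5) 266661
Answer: 2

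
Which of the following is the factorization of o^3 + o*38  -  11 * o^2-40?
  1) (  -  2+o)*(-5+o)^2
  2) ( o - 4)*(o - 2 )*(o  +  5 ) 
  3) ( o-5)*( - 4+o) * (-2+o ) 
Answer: 3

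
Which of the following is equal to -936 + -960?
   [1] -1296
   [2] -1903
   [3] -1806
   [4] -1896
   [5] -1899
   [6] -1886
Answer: 4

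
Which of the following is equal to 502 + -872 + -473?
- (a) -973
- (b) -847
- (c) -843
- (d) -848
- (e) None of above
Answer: c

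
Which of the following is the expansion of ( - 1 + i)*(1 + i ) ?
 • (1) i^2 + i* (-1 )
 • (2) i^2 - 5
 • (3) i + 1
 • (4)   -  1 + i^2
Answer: 4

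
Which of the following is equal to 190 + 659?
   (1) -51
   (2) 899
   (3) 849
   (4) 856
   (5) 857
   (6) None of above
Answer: 3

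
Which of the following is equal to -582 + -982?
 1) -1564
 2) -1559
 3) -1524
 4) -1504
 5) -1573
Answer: 1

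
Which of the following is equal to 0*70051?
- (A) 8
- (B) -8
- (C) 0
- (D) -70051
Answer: C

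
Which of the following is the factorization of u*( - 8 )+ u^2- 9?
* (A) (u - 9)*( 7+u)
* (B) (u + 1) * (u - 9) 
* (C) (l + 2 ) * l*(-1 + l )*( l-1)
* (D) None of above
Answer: B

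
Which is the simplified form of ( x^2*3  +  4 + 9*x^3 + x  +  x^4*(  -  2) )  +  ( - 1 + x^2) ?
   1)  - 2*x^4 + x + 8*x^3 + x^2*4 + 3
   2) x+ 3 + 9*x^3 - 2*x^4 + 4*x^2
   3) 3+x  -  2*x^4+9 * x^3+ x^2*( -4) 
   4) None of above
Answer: 2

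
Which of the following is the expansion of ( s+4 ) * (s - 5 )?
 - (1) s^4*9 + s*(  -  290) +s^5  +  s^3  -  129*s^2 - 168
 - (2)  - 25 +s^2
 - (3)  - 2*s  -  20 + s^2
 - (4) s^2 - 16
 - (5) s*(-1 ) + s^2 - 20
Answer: 5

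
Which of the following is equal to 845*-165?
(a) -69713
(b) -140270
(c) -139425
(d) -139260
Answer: c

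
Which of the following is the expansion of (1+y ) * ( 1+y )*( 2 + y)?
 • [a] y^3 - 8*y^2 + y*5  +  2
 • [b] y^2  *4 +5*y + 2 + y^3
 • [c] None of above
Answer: b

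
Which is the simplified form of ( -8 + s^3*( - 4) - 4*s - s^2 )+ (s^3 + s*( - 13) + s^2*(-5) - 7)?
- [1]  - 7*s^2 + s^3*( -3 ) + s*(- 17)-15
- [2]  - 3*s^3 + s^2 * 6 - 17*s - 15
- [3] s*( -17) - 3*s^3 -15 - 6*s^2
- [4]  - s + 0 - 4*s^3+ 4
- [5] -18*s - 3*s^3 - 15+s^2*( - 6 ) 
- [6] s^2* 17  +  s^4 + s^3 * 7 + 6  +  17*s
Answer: 3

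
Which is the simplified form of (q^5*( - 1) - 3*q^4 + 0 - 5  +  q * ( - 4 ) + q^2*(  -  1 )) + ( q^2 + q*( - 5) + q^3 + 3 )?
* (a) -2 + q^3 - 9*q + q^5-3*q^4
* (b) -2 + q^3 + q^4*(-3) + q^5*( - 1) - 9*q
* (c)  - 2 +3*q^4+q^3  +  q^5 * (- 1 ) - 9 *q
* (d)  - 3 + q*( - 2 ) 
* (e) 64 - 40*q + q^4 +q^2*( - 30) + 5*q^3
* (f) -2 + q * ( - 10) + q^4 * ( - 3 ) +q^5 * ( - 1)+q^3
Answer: b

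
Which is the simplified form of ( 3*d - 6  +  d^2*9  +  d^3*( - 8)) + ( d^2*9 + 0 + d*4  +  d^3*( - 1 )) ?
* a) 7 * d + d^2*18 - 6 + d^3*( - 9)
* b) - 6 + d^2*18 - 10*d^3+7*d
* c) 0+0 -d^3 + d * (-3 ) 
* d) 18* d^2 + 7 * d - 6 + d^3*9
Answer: a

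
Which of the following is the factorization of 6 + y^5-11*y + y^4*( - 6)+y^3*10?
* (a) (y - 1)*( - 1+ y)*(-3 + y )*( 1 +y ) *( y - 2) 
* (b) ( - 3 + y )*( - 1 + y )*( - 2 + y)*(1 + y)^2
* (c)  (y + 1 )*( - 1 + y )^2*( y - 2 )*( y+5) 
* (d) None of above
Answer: a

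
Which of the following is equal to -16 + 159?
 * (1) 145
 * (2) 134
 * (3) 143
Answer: 3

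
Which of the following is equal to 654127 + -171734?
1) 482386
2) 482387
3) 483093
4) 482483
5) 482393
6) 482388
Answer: 5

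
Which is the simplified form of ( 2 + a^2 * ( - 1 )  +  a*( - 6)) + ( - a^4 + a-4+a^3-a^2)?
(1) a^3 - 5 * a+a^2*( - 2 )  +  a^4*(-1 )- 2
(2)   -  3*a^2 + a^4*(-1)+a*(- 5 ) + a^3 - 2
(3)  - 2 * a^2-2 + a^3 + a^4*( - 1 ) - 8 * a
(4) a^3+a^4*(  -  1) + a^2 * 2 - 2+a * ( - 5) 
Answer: 1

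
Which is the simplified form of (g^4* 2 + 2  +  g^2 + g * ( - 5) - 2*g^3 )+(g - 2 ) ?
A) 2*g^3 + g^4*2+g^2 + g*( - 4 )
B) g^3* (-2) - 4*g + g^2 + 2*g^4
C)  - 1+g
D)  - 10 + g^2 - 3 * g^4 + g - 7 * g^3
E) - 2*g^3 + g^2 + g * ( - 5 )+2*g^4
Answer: B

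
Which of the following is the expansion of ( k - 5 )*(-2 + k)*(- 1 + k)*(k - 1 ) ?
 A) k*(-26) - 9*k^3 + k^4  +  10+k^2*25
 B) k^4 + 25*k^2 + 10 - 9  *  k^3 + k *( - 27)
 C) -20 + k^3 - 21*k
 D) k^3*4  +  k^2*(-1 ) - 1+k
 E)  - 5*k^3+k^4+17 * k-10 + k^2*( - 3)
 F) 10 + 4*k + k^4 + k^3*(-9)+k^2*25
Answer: B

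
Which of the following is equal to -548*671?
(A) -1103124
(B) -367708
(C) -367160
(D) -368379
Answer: B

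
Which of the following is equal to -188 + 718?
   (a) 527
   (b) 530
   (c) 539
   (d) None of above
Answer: b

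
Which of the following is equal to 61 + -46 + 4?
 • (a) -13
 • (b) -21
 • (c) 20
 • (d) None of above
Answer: d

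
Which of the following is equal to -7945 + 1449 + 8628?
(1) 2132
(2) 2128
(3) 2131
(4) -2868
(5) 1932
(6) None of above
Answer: 1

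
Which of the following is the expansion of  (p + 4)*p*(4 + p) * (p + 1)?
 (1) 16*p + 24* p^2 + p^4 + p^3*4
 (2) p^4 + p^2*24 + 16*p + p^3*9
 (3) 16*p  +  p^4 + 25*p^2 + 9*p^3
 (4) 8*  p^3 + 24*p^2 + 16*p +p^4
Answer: 2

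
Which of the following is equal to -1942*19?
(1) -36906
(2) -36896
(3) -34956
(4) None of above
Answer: 4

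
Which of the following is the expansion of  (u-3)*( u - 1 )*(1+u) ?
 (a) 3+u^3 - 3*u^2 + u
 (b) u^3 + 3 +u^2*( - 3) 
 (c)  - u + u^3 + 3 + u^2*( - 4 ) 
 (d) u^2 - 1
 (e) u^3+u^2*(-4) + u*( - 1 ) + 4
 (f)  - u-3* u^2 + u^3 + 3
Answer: f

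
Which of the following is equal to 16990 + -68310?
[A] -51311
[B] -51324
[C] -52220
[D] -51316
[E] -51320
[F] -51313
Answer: E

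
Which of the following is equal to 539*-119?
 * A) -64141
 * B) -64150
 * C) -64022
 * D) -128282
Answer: A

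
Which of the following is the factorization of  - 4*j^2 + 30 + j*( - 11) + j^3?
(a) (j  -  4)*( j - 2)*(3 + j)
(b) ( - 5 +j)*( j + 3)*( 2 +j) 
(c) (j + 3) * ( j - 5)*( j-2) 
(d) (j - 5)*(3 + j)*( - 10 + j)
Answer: c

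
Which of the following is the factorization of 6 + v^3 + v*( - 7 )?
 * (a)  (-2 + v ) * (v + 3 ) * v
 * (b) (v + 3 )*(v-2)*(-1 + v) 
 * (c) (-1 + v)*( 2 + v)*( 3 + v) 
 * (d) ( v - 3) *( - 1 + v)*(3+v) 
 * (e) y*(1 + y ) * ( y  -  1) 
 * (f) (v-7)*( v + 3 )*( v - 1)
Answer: b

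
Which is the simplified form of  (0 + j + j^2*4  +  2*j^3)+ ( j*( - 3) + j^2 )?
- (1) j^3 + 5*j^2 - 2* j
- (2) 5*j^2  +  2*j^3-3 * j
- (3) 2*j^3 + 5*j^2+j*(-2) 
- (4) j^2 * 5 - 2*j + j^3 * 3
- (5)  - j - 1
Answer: 3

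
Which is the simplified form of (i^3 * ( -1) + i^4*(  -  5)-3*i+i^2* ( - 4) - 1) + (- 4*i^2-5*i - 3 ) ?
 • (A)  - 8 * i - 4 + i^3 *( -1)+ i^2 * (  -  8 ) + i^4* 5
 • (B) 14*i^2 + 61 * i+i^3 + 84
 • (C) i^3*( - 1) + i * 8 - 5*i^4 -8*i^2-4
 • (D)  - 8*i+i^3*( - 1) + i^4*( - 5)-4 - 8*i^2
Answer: D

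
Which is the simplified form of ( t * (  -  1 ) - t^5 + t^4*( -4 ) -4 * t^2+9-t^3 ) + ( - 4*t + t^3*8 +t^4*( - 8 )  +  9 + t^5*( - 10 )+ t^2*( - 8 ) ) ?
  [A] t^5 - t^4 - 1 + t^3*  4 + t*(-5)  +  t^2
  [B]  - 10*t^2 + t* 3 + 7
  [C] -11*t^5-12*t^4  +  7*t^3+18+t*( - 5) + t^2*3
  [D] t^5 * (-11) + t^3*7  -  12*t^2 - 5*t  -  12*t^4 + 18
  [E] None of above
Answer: D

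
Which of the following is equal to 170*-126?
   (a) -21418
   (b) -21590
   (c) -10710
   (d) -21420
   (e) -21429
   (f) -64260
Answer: d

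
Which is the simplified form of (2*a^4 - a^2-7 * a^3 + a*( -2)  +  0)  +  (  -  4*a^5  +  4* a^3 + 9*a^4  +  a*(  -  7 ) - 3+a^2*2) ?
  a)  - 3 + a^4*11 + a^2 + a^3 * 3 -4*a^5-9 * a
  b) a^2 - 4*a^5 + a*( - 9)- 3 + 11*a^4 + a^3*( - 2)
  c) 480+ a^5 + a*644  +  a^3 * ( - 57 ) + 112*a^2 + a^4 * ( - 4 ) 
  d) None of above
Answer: d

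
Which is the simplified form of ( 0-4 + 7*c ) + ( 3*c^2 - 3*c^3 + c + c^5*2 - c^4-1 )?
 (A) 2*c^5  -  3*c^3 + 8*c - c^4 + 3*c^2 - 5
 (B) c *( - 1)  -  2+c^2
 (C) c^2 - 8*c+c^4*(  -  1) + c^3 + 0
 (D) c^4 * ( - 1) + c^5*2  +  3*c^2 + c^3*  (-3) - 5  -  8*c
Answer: A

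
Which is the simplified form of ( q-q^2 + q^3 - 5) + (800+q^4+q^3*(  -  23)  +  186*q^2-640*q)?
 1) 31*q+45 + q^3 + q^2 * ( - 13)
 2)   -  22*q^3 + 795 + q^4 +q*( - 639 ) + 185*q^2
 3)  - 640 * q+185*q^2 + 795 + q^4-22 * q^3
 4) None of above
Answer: 2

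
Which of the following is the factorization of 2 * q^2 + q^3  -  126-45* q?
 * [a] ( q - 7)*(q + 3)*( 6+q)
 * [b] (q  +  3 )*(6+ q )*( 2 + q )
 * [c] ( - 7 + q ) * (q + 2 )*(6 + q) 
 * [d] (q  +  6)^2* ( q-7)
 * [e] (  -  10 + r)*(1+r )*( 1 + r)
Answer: a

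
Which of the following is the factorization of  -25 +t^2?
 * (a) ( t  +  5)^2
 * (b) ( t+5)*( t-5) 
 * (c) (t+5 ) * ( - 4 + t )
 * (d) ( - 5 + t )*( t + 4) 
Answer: b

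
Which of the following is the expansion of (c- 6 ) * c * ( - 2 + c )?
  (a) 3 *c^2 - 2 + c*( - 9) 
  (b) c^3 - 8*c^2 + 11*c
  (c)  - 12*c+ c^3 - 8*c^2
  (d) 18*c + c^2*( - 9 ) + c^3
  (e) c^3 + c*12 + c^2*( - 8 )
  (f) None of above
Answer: e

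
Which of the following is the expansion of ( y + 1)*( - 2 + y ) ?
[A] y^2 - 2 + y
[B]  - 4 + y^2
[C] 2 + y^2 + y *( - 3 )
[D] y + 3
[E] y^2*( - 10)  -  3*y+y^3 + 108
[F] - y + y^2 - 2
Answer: F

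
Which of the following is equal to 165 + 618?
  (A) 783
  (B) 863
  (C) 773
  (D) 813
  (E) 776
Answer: A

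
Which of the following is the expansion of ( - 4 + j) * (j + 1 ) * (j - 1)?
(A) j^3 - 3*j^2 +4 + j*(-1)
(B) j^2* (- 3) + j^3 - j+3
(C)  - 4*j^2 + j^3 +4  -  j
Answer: C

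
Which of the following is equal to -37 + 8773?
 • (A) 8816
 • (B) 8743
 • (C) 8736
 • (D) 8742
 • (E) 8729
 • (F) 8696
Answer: C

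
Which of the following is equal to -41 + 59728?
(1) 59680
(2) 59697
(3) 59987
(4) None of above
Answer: 4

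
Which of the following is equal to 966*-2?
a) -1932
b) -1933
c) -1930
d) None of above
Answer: a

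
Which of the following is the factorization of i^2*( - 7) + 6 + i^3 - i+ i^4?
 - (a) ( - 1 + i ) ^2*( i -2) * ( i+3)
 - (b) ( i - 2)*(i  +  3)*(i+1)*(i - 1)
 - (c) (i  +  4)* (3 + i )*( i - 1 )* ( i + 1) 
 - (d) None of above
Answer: b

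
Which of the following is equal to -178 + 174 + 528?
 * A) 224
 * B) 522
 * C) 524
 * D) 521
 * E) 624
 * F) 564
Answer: C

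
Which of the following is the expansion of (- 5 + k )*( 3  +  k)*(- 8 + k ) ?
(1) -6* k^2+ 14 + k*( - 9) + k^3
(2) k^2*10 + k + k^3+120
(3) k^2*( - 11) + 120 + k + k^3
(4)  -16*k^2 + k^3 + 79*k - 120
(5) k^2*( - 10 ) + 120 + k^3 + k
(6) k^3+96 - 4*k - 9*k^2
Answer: 5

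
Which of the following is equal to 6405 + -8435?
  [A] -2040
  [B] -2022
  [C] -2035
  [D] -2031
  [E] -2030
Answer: E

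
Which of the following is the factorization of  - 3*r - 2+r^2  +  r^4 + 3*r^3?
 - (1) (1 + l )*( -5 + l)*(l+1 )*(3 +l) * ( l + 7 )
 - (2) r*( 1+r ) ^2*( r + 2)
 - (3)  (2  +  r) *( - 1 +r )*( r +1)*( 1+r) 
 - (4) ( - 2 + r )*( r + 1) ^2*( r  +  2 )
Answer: 3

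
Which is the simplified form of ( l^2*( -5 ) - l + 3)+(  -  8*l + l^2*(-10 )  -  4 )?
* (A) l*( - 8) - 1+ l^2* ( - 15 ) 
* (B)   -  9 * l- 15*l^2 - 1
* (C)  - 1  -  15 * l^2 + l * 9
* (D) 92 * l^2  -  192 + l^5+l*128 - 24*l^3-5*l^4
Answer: B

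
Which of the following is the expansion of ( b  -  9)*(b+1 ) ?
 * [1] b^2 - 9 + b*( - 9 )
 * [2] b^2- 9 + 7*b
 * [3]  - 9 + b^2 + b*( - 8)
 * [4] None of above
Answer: 3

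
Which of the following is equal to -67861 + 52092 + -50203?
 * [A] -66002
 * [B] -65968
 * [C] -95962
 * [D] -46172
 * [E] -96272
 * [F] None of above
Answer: F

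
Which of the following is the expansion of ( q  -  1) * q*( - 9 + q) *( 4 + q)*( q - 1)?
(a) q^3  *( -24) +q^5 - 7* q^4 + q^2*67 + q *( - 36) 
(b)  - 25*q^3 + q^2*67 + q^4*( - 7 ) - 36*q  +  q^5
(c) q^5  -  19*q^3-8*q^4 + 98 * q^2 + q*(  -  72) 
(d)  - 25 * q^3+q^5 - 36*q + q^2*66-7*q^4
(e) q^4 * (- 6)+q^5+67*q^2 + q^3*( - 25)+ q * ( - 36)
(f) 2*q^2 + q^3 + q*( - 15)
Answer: b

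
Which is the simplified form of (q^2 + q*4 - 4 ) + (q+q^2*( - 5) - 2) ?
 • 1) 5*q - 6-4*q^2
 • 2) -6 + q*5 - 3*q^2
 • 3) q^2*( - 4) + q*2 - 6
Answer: 1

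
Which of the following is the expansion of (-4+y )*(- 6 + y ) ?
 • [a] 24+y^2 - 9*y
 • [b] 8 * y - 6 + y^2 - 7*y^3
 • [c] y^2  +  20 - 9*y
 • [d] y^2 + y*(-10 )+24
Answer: d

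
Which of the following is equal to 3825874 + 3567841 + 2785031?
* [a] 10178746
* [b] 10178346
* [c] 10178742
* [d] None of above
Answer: a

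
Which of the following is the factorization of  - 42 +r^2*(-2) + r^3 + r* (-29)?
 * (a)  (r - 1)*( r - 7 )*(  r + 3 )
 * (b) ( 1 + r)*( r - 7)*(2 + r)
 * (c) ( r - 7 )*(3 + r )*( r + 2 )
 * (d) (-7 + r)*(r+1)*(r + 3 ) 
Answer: c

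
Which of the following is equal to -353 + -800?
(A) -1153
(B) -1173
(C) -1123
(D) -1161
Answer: A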